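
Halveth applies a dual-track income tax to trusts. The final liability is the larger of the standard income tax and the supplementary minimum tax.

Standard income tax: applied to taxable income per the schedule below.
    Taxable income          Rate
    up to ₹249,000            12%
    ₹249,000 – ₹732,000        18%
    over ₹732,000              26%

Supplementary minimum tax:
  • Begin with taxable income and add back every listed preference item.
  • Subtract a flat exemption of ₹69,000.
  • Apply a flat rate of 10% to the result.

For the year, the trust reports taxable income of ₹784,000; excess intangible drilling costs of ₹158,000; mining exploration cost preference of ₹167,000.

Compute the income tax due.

₹130,340

Supplementary minimum tax:
  Adjusted income: ₹784,000 + ₹158,000 + ₹167,000 = ₹1,109,000
  Less exemption ₹69,000 → base ₹1,040,000
  ₹1,040,000 × 10% = ₹104,000

Standard income tax:
  ₹249,000 × 12% = ₹29,880
  ₹483,000 × 18% = ₹86,940
  ₹52,000 × 26% = ₹13,520
  → ₹130,340

₹130,340 > ₹104,000, so the standard income tax governs.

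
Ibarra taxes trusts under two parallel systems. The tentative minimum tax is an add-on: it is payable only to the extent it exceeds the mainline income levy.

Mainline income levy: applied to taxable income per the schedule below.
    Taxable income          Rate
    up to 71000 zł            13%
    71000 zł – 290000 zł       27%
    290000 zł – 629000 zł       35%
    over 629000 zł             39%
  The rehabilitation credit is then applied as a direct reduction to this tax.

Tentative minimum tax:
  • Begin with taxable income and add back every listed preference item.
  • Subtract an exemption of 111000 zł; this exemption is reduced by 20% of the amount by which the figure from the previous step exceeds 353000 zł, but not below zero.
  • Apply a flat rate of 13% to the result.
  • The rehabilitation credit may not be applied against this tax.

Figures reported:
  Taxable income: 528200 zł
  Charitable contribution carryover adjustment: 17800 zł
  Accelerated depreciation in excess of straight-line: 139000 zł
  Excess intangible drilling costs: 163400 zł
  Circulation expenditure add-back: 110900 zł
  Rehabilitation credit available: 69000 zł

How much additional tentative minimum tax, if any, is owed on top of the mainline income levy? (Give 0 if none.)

41979 zł

Tentative minimum tax:
  Adjusted income: 528200 zł + 17800 zł + 139000 zł + 163400 zł + 110900 zł = 959300 zł
  Exemption: 20% × (959300 zł − 353000 zł) = 121260 zł ≥ 111000 zł, so the exemption is fully phased out
  Base: 959300 zł − 0 zł = 959300 zł
  959300 zł × 13% = 124709 zł

Mainline income levy:
  71000 zł × 13% = 9230 zł
  219000 zł × 27% = 59130 zł
  238200 zł × 35% = 83370 zł
  → 151730 zł
  Less rehabilitation credit 69000 zł → 82730 zł

Excess of tentative minimum tax over mainline income levy: 124709 zł − 82730 zł = 41979 zł.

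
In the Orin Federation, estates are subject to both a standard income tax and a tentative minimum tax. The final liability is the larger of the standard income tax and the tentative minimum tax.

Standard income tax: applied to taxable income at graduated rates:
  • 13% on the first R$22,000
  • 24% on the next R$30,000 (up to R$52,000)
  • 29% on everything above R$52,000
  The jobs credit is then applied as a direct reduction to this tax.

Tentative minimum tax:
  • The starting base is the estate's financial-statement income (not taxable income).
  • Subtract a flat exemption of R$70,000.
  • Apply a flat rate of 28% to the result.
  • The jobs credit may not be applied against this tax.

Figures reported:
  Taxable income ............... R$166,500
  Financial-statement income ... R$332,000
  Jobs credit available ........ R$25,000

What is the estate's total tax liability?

R$73,360

Standard income tax:
  R$22,000 × 13% = R$2,860
  R$30,000 × 24% = R$7,200
  R$114,500 × 29% = R$33,205
  → R$43,265
  Less jobs credit R$25,000 → R$18,265

Tentative minimum tax:
  Base (financial-statement income): R$332,000
  Less exemption R$70,000 → base R$262,000
  R$262,000 × 28% = R$73,360

R$73,360 > R$18,265, so the tentative minimum tax is the binding amount.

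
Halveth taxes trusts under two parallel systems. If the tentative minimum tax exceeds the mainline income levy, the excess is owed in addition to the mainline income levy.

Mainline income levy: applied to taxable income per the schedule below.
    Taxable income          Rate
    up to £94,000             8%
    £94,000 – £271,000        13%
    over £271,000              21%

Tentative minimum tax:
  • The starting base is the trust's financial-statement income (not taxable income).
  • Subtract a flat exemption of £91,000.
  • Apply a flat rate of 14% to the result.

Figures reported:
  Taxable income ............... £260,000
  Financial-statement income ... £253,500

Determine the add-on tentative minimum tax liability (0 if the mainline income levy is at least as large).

£0

Mainline income levy:
  £94,000 × 8% = £7,520
  £166,000 × 13% = £21,580
  → £29,100

Tentative minimum tax:
  Base (financial-statement income): £253,500
  Less exemption £91,000 → base £162,500
  £162,500 × 14% = £22,750

£22,750 ≤ £29,100, so no add-on is due.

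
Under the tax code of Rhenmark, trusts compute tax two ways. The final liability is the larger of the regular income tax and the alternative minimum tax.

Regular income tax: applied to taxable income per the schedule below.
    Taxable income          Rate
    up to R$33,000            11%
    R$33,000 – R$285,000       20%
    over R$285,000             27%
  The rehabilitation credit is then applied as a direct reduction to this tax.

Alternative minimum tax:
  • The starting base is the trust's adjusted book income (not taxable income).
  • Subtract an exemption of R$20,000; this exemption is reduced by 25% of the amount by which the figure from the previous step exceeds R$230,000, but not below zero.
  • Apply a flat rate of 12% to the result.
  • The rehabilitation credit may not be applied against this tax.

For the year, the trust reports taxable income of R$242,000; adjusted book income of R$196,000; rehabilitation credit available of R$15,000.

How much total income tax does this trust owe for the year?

R$30,430

Alternative minimum tax:
  Base (adjusted book income): R$196,000
  Exemption: R$196,000 ≤ R$230,000, so full R$20,000 applies
  Base: R$196,000 − R$20,000 = R$176,000
  R$176,000 × 12% = R$21,120

Regular income tax:
  R$33,000 × 11% = R$3,630
  R$209,000 × 20% = R$41,800
  → R$45,430
  Less rehabilitation credit R$15,000 → R$30,430

R$30,430 > R$21,120, so the regular income tax governs.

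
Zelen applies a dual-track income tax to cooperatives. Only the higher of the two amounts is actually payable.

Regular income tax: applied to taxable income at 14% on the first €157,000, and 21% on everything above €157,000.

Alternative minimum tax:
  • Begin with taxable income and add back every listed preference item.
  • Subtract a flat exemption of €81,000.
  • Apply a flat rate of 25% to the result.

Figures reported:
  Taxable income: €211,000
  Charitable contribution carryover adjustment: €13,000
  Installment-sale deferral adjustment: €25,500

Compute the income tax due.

€42,125

Alternative minimum tax:
  Adjusted income: €211,000 + €13,000 + €25,500 = €249,500
  Less exemption €81,000 → base €168,500
  €168,500 × 25% = €42,125

Regular income tax:
  €157,000 × 14% = €21,980
  €54,000 × 21% = €11,340
  → €33,320

€42,125 > €33,320, so the alternative minimum tax is the binding amount.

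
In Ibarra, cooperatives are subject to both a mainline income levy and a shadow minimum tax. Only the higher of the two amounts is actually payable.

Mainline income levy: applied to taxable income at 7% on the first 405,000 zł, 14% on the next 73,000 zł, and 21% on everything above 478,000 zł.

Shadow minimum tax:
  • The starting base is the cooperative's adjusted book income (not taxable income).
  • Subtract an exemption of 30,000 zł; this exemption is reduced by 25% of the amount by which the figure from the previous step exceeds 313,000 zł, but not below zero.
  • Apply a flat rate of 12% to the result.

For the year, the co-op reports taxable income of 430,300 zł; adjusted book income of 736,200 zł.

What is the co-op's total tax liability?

88,344 zł

Mainline income levy:
  405,000 zł × 7% = 28,350 zł
  25,300 zł × 14% = 3,542 zł
  → 31,892 zł

Shadow minimum tax:
  Base (adjusted book income): 736,200 zł
  Exemption: 25% × (736,200 zł − 313,000 zł) = 105,800 zł ≥ 30,000 zł, so the exemption is fully phased out
  Base: 736,200 zł − 0 zł = 736,200 zł
  736,200 zł × 12% = 88,344 zł

88,344 zł > 31,892 zł, so the shadow minimum tax is the binding amount.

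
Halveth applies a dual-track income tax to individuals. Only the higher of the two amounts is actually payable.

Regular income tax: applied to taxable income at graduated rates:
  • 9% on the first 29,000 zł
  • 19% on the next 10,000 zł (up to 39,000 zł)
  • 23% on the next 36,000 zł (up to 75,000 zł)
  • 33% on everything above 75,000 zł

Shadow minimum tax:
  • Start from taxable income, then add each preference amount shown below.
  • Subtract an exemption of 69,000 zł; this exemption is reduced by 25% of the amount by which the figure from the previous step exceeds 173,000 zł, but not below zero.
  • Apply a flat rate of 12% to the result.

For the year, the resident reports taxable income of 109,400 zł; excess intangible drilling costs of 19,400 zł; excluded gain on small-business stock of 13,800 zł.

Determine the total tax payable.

Regular income tax:
  29,000 zł × 9% = 2,610 zł
  10,000 zł × 19% = 1,900 zł
  36,000 zł × 23% = 8,280 zł
  34,400 zł × 33% = 11,352 zł
  → 24,142 zł

Shadow minimum tax:
  Adjusted income: 109,400 zł + 19,400 zł + 13,800 zł = 142,600 zł
  Exemption: 142,600 zł ≤ 173,000 zł, so full 69,000 zł applies
  Base: 142,600 zł − 69,000 zł = 73,600 zł
  73,600 zł × 12% = 8,832 zł

24,142 zł > 8,832 zł, so the regular income tax governs.

24,142 zł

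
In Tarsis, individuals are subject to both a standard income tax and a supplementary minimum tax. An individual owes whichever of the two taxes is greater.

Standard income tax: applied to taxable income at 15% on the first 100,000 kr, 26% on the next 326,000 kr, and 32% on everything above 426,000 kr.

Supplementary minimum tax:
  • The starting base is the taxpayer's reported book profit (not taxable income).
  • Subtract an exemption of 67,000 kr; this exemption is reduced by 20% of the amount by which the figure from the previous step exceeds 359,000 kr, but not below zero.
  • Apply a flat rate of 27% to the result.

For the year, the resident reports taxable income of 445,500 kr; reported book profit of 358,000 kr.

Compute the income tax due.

Supplementary minimum tax:
  Base (reported book profit): 358,000 kr
  Exemption: 358,000 kr ≤ 359,000 kr, so full 67,000 kr applies
  Base: 358,000 kr − 67,000 kr = 291,000 kr
  291,000 kr × 27% = 78,570 kr

Standard income tax:
  100,000 kr × 15% = 15,000 kr
  326,000 kr × 26% = 84,760 kr
  19,500 kr × 32% = 6,240 kr
  → 106,000 kr

106,000 kr > 78,570 kr, so the standard income tax governs.

106,000 kr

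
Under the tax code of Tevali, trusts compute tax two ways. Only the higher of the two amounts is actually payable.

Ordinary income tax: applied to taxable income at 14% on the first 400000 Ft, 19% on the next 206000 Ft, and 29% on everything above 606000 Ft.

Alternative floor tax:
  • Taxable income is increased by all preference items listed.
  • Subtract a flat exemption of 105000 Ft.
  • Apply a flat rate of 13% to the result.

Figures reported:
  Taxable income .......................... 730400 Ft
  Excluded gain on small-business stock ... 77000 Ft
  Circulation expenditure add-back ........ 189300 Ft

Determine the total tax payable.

Ordinary income tax:
  400000 Ft × 14% = 56000 Ft
  206000 Ft × 19% = 39140 Ft
  124400 Ft × 29% = 36076 Ft
  → 131216 Ft

Alternative floor tax:
  Adjusted income: 730400 Ft + 77000 Ft + 189300 Ft = 996700 Ft
  Less exemption 105000 Ft → base 891700 Ft
  891700 Ft × 13% = 115921 Ft

131216 Ft > 115921 Ft, so the ordinary income tax governs.

131216 Ft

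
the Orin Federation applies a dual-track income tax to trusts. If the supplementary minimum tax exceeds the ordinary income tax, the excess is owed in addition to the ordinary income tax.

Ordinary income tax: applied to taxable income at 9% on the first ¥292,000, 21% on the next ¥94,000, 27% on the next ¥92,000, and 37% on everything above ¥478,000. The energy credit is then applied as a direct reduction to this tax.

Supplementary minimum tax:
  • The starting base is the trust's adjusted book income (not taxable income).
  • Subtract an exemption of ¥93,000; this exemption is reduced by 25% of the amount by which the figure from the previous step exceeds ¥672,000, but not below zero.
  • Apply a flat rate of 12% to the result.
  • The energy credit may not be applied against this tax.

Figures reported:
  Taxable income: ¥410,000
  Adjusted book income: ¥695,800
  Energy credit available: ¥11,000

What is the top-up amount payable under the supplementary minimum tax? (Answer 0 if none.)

Ordinary income tax:
  ¥292,000 × 9% = ¥26,280
  ¥94,000 × 21% = ¥19,740
  ¥24,000 × 27% = ¥6,480
  → ¥52,500
  Less energy credit ¥11,000 → ¥41,500

Supplementary minimum tax:
  Base (adjusted book income): ¥695,800
  Exemption: ¥93,000 − 25% × (¥695,800 − ¥672,000) = ¥93,000 − ¥5,950 = ¥87,050
  Base: ¥695,800 − ¥87,050 = ¥608,750
  ¥608,750 × 12% = ¥73,050

Excess of supplementary minimum tax over ordinary income tax: ¥73,050 − ¥41,500 = ¥31,550.

¥31,550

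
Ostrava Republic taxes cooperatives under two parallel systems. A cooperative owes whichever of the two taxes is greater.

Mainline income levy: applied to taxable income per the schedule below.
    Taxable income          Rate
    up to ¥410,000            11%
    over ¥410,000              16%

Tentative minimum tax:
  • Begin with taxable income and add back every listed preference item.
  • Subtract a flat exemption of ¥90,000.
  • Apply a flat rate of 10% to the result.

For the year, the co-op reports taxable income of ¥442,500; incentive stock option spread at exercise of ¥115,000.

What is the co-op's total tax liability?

Mainline income levy:
  ¥410,000 × 11% = ¥45,100
  ¥32,500 × 16% = ¥5,200
  → ¥50,300

Tentative minimum tax:
  Adjusted income: ¥442,500 + ¥115,000 = ¥557,500
  Less exemption ¥90,000 → base ¥467,500
  ¥467,500 × 10% = ¥46,750

¥50,300 > ¥46,750, so the mainline income levy governs.

¥50,300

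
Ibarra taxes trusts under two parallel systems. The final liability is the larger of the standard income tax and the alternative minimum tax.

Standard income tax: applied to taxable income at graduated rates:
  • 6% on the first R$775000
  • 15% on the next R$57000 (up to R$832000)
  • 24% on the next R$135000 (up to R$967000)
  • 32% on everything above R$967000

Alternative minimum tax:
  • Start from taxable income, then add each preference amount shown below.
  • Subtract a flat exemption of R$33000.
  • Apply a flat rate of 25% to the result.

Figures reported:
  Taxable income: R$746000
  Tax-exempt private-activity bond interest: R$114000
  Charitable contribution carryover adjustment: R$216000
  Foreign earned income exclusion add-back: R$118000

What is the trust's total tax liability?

Alternative minimum tax:
  Adjusted income: R$746000 + R$114000 + R$216000 + R$118000 = R$1194000
  Less exemption R$33000 → base R$1161000
  R$1161000 × 25% = R$290250

Standard income tax:
  R$746000 × 6% = R$44760

R$290250 > R$44760, so the alternative minimum tax is the binding amount.

R$290250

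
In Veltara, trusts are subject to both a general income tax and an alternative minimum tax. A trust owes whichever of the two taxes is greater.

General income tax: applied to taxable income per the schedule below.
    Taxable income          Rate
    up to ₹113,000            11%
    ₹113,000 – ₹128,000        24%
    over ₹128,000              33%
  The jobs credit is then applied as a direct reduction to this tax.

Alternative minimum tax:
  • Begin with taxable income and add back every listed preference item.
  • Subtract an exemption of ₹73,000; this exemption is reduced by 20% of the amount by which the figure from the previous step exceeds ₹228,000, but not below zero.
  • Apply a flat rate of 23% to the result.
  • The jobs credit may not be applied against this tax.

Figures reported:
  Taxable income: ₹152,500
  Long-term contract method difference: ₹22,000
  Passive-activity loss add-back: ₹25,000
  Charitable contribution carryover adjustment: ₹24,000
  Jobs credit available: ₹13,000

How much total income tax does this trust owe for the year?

₹34,615

General income tax:
  ₹113,000 × 11% = ₹12,430
  ₹15,000 × 24% = ₹3,600
  ₹24,500 × 33% = ₹8,085
  → ₹24,115
  Less jobs credit ₹13,000 → ₹11,115

Alternative minimum tax:
  Adjusted income: ₹152,500 + ₹22,000 + ₹25,000 + ₹24,000 = ₹223,500
  Exemption: ₹223,500 ≤ ₹228,000, so full ₹73,000 applies
  Base: ₹223,500 − ₹73,000 = ₹150,500
  ₹150,500 × 23% = ₹34,615

₹34,615 > ₹11,115, so the alternative minimum tax is the binding amount.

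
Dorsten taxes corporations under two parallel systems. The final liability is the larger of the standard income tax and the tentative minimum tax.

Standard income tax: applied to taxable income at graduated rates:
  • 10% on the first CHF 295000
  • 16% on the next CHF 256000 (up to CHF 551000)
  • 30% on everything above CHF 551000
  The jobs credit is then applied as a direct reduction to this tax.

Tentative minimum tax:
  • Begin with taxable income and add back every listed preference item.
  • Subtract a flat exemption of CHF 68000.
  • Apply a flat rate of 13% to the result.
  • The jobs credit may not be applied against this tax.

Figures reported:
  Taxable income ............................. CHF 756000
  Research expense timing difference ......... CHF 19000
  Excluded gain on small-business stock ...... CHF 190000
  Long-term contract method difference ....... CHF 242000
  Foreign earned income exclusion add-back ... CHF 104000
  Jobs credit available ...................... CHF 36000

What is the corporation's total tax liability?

CHF 161590

Tentative minimum tax:
  Adjusted income: CHF 756000 + CHF 19000 + CHF 190000 + CHF 242000 + CHF 104000 = CHF 1311000
  Less exemption CHF 68000 → base CHF 1243000
  CHF 1243000 × 13% = CHF 161590

Standard income tax:
  CHF 295000 × 10% = CHF 29500
  CHF 256000 × 16% = CHF 40960
  CHF 205000 × 30% = CHF 61500
  → CHF 131960
  Less jobs credit CHF 36000 → CHF 95960

CHF 161590 > CHF 95960, so the tentative minimum tax is the binding amount.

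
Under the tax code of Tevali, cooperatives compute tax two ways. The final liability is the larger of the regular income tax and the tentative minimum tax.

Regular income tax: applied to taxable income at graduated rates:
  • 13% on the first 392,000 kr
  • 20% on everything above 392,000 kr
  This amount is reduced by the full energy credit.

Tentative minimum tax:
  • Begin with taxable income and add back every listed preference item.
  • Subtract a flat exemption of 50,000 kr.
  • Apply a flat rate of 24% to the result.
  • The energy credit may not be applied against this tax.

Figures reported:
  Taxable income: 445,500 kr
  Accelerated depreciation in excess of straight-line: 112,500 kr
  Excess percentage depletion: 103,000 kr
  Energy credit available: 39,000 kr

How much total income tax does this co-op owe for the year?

Tentative minimum tax:
  Adjusted income: 445,500 kr + 112,500 kr + 103,000 kr = 661,000 kr
  Less exemption 50,000 kr → base 611,000 kr
  611,000 kr × 24% = 146,640 kr

Regular income tax:
  392,000 kr × 13% = 50,960 kr
  53,500 kr × 20% = 10,700 kr
  → 61,660 kr
  Less energy credit 39,000 kr → 22,660 kr

146,640 kr > 22,660 kr, so the tentative minimum tax is the binding amount.

146,640 kr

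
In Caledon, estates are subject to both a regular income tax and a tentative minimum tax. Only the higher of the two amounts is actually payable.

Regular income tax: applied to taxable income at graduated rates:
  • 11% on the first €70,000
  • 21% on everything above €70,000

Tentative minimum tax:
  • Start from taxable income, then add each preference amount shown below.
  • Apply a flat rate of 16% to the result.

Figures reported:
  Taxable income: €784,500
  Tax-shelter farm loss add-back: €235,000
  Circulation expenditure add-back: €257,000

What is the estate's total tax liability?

Regular income tax:
  €70,000 × 11% = €7,700
  €714,500 × 21% = €150,045
  → €157,745

Tentative minimum tax:
  Adjusted income: €784,500 + €235,000 + €257,000 = €1,276,500
  €1,276,500 × 16% = €204,240

€204,240 > €157,745, so the tentative minimum tax is the binding amount.

€204,240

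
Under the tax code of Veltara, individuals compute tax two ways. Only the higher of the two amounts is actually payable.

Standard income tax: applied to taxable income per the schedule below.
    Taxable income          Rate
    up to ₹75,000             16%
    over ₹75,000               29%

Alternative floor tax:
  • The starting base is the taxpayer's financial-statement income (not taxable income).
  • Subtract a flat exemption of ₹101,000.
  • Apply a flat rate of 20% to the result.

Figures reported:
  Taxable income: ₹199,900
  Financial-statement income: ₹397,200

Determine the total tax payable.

Standard income tax:
  ₹75,000 × 16% = ₹12,000
  ₹124,900 × 29% = ₹36,221
  → ₹48,221

Alternative floor tax:
  Base (financial-statement income): ₹397,200
  Less exemption ₹101,000 → base ₹296,200
  ₹296,200 × 20% = ₹59,240

₹59,240 > ₹48,221, so the alternative floor tax is the binding amount.

₹59,240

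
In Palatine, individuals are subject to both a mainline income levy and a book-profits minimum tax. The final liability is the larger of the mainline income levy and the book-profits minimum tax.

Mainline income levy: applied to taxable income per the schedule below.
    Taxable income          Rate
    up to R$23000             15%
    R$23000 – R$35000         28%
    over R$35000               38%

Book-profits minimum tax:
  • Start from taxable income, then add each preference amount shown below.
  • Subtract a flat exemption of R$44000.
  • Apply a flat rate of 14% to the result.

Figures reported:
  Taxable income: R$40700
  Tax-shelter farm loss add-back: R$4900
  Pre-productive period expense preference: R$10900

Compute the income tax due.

Book-profits minimum tax:
  Adjusted income: R$40700 + R$4900 + R$10900 = R$56500
  Less exemption R$44000 → base R$12500
  R$12500 × 14% = R$1750

Mainline income levy:
  R$23000 × 15% = R$3450
  R$12000 × 28% = R$3360
  R$5700 × 38% = R$2166
  → R$8976

R$8976 > R$1750, so the mainline income levy governs.

R$8976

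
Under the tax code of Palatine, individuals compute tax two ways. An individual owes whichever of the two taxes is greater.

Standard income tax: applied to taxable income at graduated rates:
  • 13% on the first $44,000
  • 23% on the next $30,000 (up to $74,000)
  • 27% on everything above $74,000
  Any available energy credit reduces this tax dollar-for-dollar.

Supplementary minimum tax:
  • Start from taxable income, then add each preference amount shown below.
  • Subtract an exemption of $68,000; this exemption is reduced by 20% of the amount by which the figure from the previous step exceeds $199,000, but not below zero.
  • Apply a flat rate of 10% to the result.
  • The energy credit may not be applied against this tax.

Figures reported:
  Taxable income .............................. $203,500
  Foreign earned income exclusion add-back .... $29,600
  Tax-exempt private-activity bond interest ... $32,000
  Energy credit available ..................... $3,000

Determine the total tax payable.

$44,585

Supplementary minimum tax:
  Adjusted income: $203,500 + $29,600 + $32,000 = $265,100
  Exemption: $68,000 − 20% × ($265,100 − $199,000) = $68,000 − $13,220 = $54,780
  Base: $265,100 − $54,780 = $210,320
  $210,320 × 10% = $21,032

Standard income tax:
  $44,000 × 13% = $5,720
  $30,000 × 23% = $6,900
  $129,500 × 27% = $34,965
  → $47,585
  Less energy credit $3,000 → $44,585

$44,585 > $21,032, so the standard income tax governs.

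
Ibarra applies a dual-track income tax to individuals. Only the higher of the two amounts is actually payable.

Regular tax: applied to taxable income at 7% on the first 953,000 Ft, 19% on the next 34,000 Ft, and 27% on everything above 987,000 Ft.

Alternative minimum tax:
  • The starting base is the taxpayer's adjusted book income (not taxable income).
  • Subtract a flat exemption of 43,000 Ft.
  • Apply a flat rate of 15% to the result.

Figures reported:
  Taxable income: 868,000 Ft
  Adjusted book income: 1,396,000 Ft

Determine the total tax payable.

Alternative minimum tax:
  Base (adjusted book income): 1,396,000 Ft
  Less exemption 43,000 Ft → base 1,353,000 Ft
  1,353,000 Ft × 15% = 202,950 Ft

Regular tax:
  868,000 Ft × 7% = 60,760 Ft

202,950 Ft > 60,760 Ft, so the alternative minimum tax is the binding amount.

202,950 Ft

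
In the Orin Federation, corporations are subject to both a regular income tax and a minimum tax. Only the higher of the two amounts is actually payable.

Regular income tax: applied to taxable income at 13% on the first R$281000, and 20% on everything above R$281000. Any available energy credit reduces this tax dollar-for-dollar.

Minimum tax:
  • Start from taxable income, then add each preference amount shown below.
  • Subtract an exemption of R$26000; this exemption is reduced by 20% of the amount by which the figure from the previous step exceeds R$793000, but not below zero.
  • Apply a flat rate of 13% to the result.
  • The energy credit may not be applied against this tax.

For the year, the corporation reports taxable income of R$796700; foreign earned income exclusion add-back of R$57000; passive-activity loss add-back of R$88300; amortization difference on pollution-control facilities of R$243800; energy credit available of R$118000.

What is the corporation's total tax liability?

R$154154

Minimum tax:
  Adjusted income: R$796700 + R$57000 + R$88300 + R$243800 = R$1185800
  Exemption: 20% × (R$1185800 − R$793000) = R$78560 ≥ R$26000, so the exemption is fully phased out
  Base: R$1185800 − R$0 = R$1185800
  R$1185800 × 13% = R$154154

Regular income tax:
  R$281000 × 13% = R$36530
  R$515700 × 20% = R$103140
  → R$139670
  Less energy credit R$118000 → R$21670

R$154154 > R$21670, so the minimum tax is the binding amount.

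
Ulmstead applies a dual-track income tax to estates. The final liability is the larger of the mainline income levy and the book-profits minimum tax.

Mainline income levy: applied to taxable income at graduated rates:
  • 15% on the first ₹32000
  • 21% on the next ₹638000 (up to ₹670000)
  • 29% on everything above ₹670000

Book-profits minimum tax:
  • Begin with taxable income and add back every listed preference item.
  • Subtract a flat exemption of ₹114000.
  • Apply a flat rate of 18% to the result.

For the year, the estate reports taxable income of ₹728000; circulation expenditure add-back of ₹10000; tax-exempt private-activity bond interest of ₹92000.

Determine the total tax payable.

₹155600

Book-profits minimum tax:
  Adjusted income: ₹728000 + ₹10000 + ₹92000 = ₹830000
  Less exemption ₹114000 → base ₹716000
  ₹716000 × 18% = ₹128880

Mainline income levy:
  ₹32000 × 15% = ₹4800
  ₹638000 × 21% = ₹133980
  ₹58000 × 29% = ₹16820
  → ₹155600

₹155600 > ₹128880, so the mainline income levy governs.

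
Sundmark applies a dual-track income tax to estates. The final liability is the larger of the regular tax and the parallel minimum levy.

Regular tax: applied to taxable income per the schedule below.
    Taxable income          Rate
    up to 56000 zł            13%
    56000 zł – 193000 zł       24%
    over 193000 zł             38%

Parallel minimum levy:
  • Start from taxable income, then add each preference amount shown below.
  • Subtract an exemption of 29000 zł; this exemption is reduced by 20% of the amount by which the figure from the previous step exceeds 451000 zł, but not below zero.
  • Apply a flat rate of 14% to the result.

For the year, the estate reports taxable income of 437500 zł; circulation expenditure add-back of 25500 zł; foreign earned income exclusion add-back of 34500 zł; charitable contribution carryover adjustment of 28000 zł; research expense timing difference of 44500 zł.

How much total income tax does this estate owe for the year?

133070 zł

Regular tax:
  56000 zł × 13% = 7280 zł
  137000 zł × 24% = 32880 zł
  244500 zł × 38% = 92910 zł
  → 133070 zł

Parallel minimum levy:
  Adjusted income: 437500 zł + 25500 zł + 34500 zł + 28000 zł + 44500 zł = 570000 zł
  Exemption: 29000 zł − 20% × (570000 zł − 451000 zł) = 29000 zł − 23800 zł = 5200 zł
  Base: 570000 zł − 5200 zł = 564800 zł
  564800 zł × 14% = 79072 zł

133070 zł > 79072 zł, so the regular tax governs.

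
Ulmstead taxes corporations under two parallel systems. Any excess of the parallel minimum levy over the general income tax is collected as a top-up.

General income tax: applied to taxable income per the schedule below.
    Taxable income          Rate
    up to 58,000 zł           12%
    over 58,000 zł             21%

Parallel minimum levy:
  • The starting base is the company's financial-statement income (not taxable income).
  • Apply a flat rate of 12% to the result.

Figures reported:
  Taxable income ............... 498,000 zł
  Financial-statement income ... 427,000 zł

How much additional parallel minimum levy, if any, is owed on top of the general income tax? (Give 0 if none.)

General income tax:
  58,000 zł × 12% = 6,960 zł
  440,000 zł × 21% = 92,400 zł
  → 99,360 zł

Parallel minimum levy:
  Base (financial-statement income): 427,000 zł
  427,000 zł × 12% = 51,240 zł

51,240 zł ≤ 99,360 zł, so no add-on is due.

0 zł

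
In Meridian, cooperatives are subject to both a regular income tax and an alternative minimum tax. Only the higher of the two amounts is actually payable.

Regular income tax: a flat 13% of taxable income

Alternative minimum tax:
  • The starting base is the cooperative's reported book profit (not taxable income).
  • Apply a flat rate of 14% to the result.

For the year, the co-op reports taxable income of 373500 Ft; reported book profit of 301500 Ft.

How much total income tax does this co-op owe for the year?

48555 Ft

Alternative minimum tax:
  Base (reported book profit): 301500 Ft
  301500 Ft × 14% = 42210 Ft

Regular income tax:
  373500 Ft × 13% = 48555 Ft

48555 Ft > 42210 Ft, so the regular income tax governs.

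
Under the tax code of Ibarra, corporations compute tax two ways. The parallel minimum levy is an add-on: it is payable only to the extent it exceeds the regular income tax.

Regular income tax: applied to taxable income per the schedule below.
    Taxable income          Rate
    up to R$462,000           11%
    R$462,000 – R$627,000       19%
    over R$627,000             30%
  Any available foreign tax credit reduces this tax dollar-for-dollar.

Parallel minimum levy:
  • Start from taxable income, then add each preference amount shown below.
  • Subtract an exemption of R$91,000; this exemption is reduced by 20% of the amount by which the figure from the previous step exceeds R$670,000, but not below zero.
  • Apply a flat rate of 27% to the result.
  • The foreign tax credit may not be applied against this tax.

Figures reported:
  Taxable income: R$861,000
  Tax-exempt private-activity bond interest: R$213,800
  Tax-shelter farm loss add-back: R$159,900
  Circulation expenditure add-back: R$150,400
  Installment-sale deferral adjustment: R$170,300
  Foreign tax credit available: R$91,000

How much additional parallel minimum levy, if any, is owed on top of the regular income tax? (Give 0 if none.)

R$358,588

Regular income tax:
  R$462,000 × 11% = R$50,820
  R$165,000 × 19% = R$31,350
  R$234,000 × 30% = R$70,200
  → R$152,370
  Less foreign tax credit R$91,000 → R$61,370

Parallel minimum levy:
  Adjusted income: R$861,000 + R$213,800 + R$159,900 + R$150,400 + R$170,300 = R$1,555,400
  Exemption: 20% × (R$1,555,400 − R$670,000) = R$177,080 ≥ R$91,000, so the exemption is fully phased out
  Base: R$1,555,400 − R$0 = R$1,555,400
  R$1,555,400 × 27% = R$419,958

Excess of parallel minimum levy over regular income tax: R$419,958 − R$61,370 = R$358,588.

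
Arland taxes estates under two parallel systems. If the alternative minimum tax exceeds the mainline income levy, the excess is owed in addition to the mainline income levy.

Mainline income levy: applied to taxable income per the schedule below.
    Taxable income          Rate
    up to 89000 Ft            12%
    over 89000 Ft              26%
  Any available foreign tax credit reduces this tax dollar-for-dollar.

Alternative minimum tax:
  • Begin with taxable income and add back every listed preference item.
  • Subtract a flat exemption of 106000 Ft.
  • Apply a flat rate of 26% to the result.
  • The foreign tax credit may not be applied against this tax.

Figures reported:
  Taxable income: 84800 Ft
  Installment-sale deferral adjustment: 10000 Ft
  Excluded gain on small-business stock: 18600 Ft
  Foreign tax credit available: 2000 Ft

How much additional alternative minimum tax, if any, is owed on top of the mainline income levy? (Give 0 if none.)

Alternative minimum tax:
  Adjusted income: 84800 Ft + 10000 Ft + 18600 Ft = 113400 Ft
  Less exemption 106000 Ft → base 7400 Ft
  7400 Ft × 26% = 1924 Ft

Mainline income levy:
  84800 Ft × 12% = 10176 Ft
  Less foreign tax credit 2000 Ft → 8176 Ft

1924 Ft ≤ 8176 Ft, so no add-on is due.

0 Ft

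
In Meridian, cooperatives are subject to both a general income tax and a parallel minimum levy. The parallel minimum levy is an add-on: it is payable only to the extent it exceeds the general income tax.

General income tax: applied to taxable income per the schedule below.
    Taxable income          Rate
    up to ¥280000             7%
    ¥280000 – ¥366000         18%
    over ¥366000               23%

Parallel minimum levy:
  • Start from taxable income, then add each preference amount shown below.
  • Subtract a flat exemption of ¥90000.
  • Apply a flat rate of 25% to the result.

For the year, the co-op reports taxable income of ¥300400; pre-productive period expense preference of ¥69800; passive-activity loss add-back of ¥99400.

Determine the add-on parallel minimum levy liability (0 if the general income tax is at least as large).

Parallel minimum levy:
  Adjusted income: ¥300400 + ¥69800 + ¥99400 = ¥469600
  Less exemption ¥90000 → base ¥379600
  ¥379600 × 25% = ¥94900

General income tax:
  ¥280000 × 7% = ¥19600
  ¥20400 × 18% = ¥3672
  → ¥23272

Excess of parallel minimum levy over general income tax: ¥94900 − ¥23272 = ¥71628.

¥71628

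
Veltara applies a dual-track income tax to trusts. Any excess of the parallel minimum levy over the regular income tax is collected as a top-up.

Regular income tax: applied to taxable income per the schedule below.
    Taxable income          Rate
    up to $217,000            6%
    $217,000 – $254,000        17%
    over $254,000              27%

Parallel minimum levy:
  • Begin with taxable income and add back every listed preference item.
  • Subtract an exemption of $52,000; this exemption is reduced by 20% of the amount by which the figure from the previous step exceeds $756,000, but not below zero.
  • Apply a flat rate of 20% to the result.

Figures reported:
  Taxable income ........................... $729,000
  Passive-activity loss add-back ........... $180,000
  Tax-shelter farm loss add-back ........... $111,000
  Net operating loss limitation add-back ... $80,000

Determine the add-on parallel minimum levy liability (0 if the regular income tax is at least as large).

Parallel minimum levy:
  Adjusted income: $729,000 + $180,000 + $111,000 + $80,000 = $1,100,000
  Exemption: 20% × ($1,100,000 − $756,000) = $68,800 ≥ $52,000, so the exemption is fully phased out
  Base: $1,100,000 − $0 = $1,100,000
  $1,100,000 × 20% = $220,000

Regular income tax:
  $217,000 × 6% = $13,020
  $37,000 × 17% = $6,290
  $475,000 × 27% = $128,250
  → $147,560

Excess of parallel minimum levy over regular income tax: $220,000 − $147,560 = $72,440.

$72,440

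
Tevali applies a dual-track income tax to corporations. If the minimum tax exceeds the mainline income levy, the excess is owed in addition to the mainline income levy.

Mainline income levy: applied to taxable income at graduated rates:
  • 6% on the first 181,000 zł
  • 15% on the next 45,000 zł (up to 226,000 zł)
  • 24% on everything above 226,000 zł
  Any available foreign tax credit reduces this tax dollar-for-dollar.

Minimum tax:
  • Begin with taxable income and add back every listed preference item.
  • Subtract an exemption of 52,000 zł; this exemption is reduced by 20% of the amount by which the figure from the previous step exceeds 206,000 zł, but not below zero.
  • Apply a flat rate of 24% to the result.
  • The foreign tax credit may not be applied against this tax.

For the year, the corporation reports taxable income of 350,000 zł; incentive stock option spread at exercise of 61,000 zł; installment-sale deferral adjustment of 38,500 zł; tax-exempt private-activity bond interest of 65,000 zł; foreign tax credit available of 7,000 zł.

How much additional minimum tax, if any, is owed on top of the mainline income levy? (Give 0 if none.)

83,110 zł

Mainline income levy:
  181,000 zł × 6% = 10,860 zł
  45,000 zł × 15% = 6,750 zł
  124,000 zł × 24% = 29,760 zł
  → 47,370 zł
  Less foreign tax credit 7,000 zł → 40,370 zł

Minimum tax:
  Adjusted income: 350,000 zł + 61,000 zł + 38,500 zł + 65,000 zł = 514,500 zł
  Exemption: 20% × (514,500 zł − 206,000 zł) = 61,700 zł ≥ 52,000 zł, so the exemption is fully phased out
  Base: 514,500 zł − 0 zł = 514,500 zł
  514,500 zł × 24% = 123,480 zł

Excess of minimum tax over mainline income levy: 123,480 zł − 40,370 zł = 83,110 zł.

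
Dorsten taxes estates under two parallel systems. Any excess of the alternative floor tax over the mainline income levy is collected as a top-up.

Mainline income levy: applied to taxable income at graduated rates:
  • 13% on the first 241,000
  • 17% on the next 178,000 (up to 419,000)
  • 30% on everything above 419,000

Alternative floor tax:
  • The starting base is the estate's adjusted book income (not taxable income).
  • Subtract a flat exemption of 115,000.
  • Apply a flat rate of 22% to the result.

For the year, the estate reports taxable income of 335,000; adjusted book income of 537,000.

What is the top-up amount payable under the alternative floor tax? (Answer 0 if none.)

45,530

Mainline income levy:
  241,000 × 13% = 31,330
  94,000 × 17% = 15,980
  → 47,310

Alternative floor tax:
  Base (adjusted book income): 537,000
  Less exemption 115,000 → base 422,000
  422,000 × 22% = 92,840

Excess of alternative floor tax over mainline income levy: 92,840 − 47,310 = 45,530.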